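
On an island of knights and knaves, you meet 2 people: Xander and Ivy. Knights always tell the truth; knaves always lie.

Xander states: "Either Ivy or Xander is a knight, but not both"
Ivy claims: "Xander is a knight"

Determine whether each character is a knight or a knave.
Xander is a knave.
Ivy is a knave.

Verification:
- Xander (knave) says "Either Ivy or Xander is a knight, but not both" - this is FALSE (a lie) because Ivy is a knave and Xander is a knave.
- Ivy (knave) says "Xander is a knight" - this is FALSE (a lie) because Xander is a knave.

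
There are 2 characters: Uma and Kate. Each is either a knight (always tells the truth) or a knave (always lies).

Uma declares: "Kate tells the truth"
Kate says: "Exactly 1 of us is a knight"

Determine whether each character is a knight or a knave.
Uma is a knave.
Kate is a knave.

Verification:
- Uma (knave) says "Kate tells the truth" - this is FALSE (a lie) because Kate is a knave.
- Kate (knave) says "Exactly 1 of us is a knight" - this is FALSE (a lie) because there are 0 knights.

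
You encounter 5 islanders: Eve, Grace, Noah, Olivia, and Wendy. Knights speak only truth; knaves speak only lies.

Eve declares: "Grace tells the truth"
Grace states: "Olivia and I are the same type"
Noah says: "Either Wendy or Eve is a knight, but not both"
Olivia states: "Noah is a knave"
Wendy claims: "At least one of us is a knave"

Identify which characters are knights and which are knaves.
Eve is a knight.
Grace is a knight.
Noah is a knave.
Olivia is a knight.
Wendy is a knight.

Verification:
- Eve (knight) says "Grace tells the truth" - this is TRUE because Grace is a knight.
- Grace (knight) says "Olivia and I are the same type" - this is TRUE because Grace is a knight and Olivia is a knight.
- Noah (knave) says "Either Wendy or Eve is a knight, but not both" - this is FALSE (a lie) because Wendy is a knight and Eve is a knight.
- Olivia (knight) says "Noah is a knave" - this is TRUE because Noah is a knave.
- Wendy (knight) says "At least one of us is a knave" - this is TRUE because Noah is a knave.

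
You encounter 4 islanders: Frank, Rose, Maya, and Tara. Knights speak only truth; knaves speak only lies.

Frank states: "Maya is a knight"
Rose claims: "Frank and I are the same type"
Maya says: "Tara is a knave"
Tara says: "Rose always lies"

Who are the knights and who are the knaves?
Frank is a knight.
Rose is a knight.
Maya is a knight.
Tara is a knave.

Verification:
- Frank (knight) says "Maya is a knight" - this is TRUE because Maya is a knight.
- Rose (knight) says "Frank and I are the same type" - this is TRUE because Rose is a knight and Frank is a knight.
- Maya (knight) says "Tara is a knave" - this is TRUE because Tara is a knave.
- Tara (knave) says "Rose always lies" - this is FALSE (a lie) because Rose is a knight.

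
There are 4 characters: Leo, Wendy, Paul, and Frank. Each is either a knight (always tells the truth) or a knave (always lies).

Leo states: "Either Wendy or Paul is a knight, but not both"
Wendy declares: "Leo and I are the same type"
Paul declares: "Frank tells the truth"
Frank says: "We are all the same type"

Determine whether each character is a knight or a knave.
Leo is a knight.
Wendy is a knight.
Paul is a knave.
Frank is a knave.

Verification:
- Leo (knight) says "Either Wendy or Paul is a knight, but not both" - this is TRUE because Wendy is a knight and Paul is a knave.
- Wendy (knight) says "Leo and I are the same type" - this is TRUE because Wendy is a knight and Leo is a knight.
- Paul (knave) says "Frank tells the truth" - this is FALSE (a lie) because Frank is a knave.
- Frank (knave) says "We are all the same type" - this is FALSE (a lie) because Leo and Wendy are knights and Paul and Frank are knaves.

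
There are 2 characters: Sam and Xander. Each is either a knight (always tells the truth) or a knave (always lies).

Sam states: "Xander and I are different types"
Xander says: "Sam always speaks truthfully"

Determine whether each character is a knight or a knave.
Sam is a knave.
Xander is a knave.

Verification:
- Sam (knave) says "Xander and I are different types" - this is FALSE (a lie) because Sam is a knave and Xander is a knave.
- Xander (knave) says "Sam always speaks truthfully" - this is FALSE (a lie) because Sam is a knave.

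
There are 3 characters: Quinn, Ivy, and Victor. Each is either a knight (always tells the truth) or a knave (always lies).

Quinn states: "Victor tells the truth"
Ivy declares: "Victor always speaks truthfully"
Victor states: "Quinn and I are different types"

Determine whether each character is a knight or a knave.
Quinn is a knave.
Ivy is a knave.
Victor is a knave.

Verification:
- Quinn (knave) says "Victor tells the truth" - this is FALSE (a lie) because Victor is a knave.
- Ivy (knave) says "Victor always speaks truthfully" - this is FALSE (a lie) because Victor is a knave.
- Victor (knave) says "Quinn and I are different types" - this is FALSE (a lie) because Victor is a knave and Quinn is a knave.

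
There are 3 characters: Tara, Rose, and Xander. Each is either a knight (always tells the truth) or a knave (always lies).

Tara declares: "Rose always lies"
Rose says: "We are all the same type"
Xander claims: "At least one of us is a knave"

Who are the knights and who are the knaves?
Tara is a knight.
Rose is a knave.
Xander is a knight.

Verification:
- Tara (knight) says "Rose always lies" - this is TRUE because Rose is a knave.
- Rose (knave) says "We are all the same type" - this is FALSE (a lie) because Tara and Xander are knights and Rose is a knave.
- Xander (knight) says "At least one of us is a knave" - this is TRUE because Rose is a knave.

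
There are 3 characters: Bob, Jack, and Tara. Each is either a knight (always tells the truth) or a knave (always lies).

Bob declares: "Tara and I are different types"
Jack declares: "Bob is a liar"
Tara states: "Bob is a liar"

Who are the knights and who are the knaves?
Bob is a knight.
Jack is a knave.
Tara is a knave.

Verification:
- Bob (knight) says "Tara and I are different types" - this is TRUE because Bob is a knight and Tara is a knave.
- Jack (knave) says "Bob is a liar" - this is FALSE (a lie) because Bob is a knight.
- Tara (knave) says "Bob is a liar" - this is FALSE (a lie) because Bob is a knight.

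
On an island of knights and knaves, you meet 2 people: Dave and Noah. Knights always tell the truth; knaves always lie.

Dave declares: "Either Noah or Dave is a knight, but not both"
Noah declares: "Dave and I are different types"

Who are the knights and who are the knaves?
Dave is a knave.
Noah is a knave.

Verification:
- Dave (knave) says "Either Noah or Dave is a knight, but not both" - this is FALSE (a lie) because Noah is a knave and Dave is a knave.
- Noah (knave) says "Dave and I are different types" - this is FALSE (a lie) because Noah is a knave and Dave is a knave.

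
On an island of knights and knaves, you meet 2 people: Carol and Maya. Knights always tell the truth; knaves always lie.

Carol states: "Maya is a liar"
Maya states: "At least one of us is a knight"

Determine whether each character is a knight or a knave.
Carol is a knave.
Maya is a knight.

Verification:
- Carol (knave) says "Maya is a liar" - this is FALSE (a lie) because Maya is a knight.
- Maya (knight) says "At least one of us is a knight" - this is TRUE because Maya is a knight.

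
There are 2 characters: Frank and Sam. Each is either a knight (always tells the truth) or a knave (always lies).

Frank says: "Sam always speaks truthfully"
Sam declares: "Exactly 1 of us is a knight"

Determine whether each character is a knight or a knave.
Frank is a knave.
Sam is a knave.

Verification:
- Frank (knave) says "Sam always speaks truthfully" - this is FALSE (a lie) because Sam is a knave.
- Sam (knave) says "Exactly 1 of us is a knight" - this is FALSE (a lie) because there are 0 knights.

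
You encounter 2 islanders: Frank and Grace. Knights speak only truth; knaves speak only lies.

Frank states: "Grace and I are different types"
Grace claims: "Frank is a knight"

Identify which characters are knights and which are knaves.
Frank is a knave.
Grace is a knave.

Verification:
- Frank (knave) says "Grace and I are different types" - this is FALSE (a lie) because Frank is a knave and Grace is a knave.
- Grace (knave) says "Frank is a knight" - this is FALSE (a lie) because Frank is a knave.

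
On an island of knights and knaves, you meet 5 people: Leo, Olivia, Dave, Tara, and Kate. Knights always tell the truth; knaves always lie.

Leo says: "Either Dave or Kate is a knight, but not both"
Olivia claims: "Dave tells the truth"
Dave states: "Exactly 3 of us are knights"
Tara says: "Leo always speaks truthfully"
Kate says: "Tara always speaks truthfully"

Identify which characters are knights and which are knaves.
Leo is a knave.
Olivia is a knave.
Dave is a knave.
Tara is a knave.
Kate is a knave.

Verification:
- Leo (knave) says "Either Dave or Kate is a knight, but not both" - this is FALSE (a lie) because Dave is a knave and Kate is a knave.
- Olivia (knave) says "Dave tells the truth" - this is FALSE (a lie) because Dave is a knave.
- Dave (knave) says "Exactly 3 of us are knights" - this is FALSE (a lie) because there are 0 knights.
- Tara (knave) says "Leo always speaks truthfully" - this is FALSE (a lie) because Leo is a knave.
- Kate (knave) says "Tara always speaks truthfully" - this is FALSE (a lie) because Tara is a knave.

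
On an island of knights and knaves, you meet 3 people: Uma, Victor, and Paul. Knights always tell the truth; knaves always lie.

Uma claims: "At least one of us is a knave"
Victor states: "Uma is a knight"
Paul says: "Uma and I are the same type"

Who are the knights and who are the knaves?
Uma is a knight.
Victor is a knight.
Paul is a knave.

Verification:
- Uma (knight) says "At least one of us is a knave" - this is TRUE because Paul is a knave.
- Victor (knight) says "Uma is a knight" - this is TRUE because Uma is a knight.
- Paul (knave) says "Uma and I are the same type" - this is FALSE (a lie) because Paul is a knave and Uma is a knight.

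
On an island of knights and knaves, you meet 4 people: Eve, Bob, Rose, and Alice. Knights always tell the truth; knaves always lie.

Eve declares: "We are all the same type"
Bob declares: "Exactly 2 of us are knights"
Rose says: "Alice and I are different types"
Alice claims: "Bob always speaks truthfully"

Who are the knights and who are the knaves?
Eve is a knave.
Bob is a knave.
Rose is a knight.
Alice is a knave.

Verification:
- Eve (knave) says "We are all the same type" - this is FALSE (a lie) because Rose is a knight and Eve, Bob, and Alice are knaves.
- Bob (knave) says "Exactly 2 of us are knights" - this is FALSE (a lie) because there are 1 knights.
- Rose (knight) says "Alice and I are different types" - this is TRUE because Rose is a knight and Alice is a knave.
- Alice (knave) says "Bob always speaks truthfully" - this is FALSE (a lie) because Bob is a knave.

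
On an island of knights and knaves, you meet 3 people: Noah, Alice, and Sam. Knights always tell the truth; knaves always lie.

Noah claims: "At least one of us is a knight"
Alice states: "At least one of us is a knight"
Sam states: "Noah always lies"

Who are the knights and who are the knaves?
Noah is a knight.
Alice is a knight.
Sam is a knave.

Verification:
- Noah (knight) says "At least one of us is a knight" - this is TRUE because Noah and Alice are knights.
- Alice (knight) says "At least one of us is a knight" - this is TRUE because Noah and Alice are knights.
- Sam (knave) says "Noah always lies" - this is FALSE (a lie) because Noah is a knight.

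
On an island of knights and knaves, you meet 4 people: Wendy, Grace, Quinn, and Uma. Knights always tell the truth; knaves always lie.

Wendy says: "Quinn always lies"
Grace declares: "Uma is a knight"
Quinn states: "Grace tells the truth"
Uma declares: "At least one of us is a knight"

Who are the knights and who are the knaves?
Wendy is a knave.
Grace is a knight.
Quinn is a knight.
Uma is a knight.

Verification:
- Wendy (knave) says "Quinn always lies" - this is FALSE (a lie) because Quinn is a knight.
- Grace (knight) says "Uma is a knight" - this is TRUE because Uma is a knight.
- Quinn (knight) says "Grace tells the truth" - this is TRUE because Grace is a knight.
- Uma (knight) says "At least one of us is a knight" - this is TRUE because Grace, Quinn, and Uma are knights.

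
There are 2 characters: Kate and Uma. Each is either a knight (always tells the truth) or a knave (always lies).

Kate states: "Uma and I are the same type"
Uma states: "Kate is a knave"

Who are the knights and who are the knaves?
Kate is a knave.
Uma is a knight.

Verification:
- Kate (knave) says "Uma and I are the same type" - this is FALSE (a lie) because Kate is a knave and Uma is a knight.
- Uma (knight) says "Kate is a knave" - this is TRUE because Kate is a knave.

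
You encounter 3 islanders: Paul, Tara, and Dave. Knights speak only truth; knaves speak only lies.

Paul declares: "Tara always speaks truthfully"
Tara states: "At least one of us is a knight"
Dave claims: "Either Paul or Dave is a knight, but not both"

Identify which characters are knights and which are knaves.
Paul is a knave.
Tara is a knave.
Dave is a knave.

Verification:
- Paul (knave) says "Tara always speaks truthfully" - this is FALSE (a lie) because Tara is a knave.
- Tara (knave) says "At least one of us is a knight" - this is FALSE (a lie) because no one is a knight.
- Dave (knave) says "Either Paul or Dave is a knight, but not both" - this is FALSE (a lie) because Paul is a knave and Dave is a knave.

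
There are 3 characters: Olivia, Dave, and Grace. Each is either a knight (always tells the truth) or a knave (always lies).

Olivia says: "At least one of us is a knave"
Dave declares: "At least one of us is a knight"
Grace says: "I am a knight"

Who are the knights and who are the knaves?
Olivia is a knight.
Dave is a knight.
Grace is a knave.

Verification:
- Olivia (knight) says "At least one of us is a knave" - this is TRUE because Grace is a knave.
- Dave (knight) says "At least one of us is a knight" - this is TRUE because Olivia and Dave are knights.
- Grace (knave) says "I am a knight" - this is FALSE (a lie) because Grace is a knave.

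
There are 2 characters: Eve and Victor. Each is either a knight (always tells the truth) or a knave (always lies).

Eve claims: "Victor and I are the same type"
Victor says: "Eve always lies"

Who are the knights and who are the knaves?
Eve is a knave.
Victor is a knight.

Verification:
- Eve (knave) says "Victor and I are the same type" - this is FALSE (a lie) because Eve is a knave and Victor is a knight.
- Victor (knight) says "Eve always lies" - this is TRUE because Eve is a knave.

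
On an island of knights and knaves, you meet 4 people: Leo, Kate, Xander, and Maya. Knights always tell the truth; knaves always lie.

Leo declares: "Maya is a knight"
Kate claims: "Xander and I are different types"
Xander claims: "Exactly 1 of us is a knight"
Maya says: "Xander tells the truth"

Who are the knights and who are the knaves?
Leo is a knave.
Kate is a knave.
Xander is a knave.
Maya is a knave.

Verification:
- Leo (knave) says "Maya is a knight" - this is FALSE (a lie) because Maya is a knave.
- Kate (knave) says "Xander and I are different types" - this is FALSE (a lie) because Kate is a knave and Xander is a knave.
- Xander (knave) says "Exactly 1 of us is a knight" - this is FALSE (a lie) because there are 0 knights.
- Maya (knave) says "Xander tells the truth" - this is FALSE (a lie) because Xander is a knave.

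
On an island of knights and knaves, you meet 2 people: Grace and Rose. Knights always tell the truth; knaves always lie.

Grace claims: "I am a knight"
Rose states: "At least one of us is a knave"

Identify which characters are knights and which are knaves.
Grace is a knave.
Rose is a knight.

Verification:
- Grace (knave) says "I am a knight" - this is FALSE (a lie) because Grace is a knave.
- Rose (knight) says "At least one of us is a knave" - this is TRUE because Grace is a knave.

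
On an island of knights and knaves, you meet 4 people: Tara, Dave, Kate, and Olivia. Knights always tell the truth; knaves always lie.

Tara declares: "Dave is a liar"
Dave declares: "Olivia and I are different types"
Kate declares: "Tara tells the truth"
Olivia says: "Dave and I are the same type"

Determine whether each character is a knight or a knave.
Tara is a knave.
Dave is a knight.
Kate is a knave.
Olivia is a knave.

Verification:
- Tara (knave) says "Dave is a liar" - this is FALSE (a lie) because Dave is a knight.
- Dave (knight) says "Olivia and I are different types" - this is TRUE because Dave is a knight and Olivia is a knave.
- Kate (knave) says "Tara tells the truth" - this is FALSE (a lie) because Tara is a knave.
- Olivia (knave) says "Dave and I are the same type" - this is FALSE (a lie) because Olivia is a knave and Dave is a knight.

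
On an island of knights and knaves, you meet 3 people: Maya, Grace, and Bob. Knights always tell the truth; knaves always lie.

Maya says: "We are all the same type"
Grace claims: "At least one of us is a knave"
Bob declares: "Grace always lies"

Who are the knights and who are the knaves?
Maya is a knave.
Grace is a knight.
Bob is a knave.

Verification:
- Maya (knave) says "We are all the same type" - this is FALSE (a lie) because Grace is a knight and Maya and Bob are knaves.
- Grace (knight) says "At least one of us is a knave" - this is TRUE because Maya and Bob are knaves.
- Bob (knave) says "Grace always lies" - this is FALSE (a lie) because Grace is a knight.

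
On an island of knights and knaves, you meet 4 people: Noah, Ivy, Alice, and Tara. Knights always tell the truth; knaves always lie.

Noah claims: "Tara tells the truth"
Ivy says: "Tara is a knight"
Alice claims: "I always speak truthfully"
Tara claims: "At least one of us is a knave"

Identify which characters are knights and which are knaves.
Noah is a knight.
Ivy is a knight.
Alice is a knave.
Tara is a knight.

Verification:
- Noah (knight) says "Tara tells the truth" - this is TRUE because Tara is a knight.
- Ivy (knight) says "Tara is a knight" - this is TRUE because Tara is a knight.
- Alice (knave) says "I always speak truthfully" - this is FALSE (a lie) because Alice is a knave.
- Tara (knight) says "At least one of us is a knave" - this is TRUE because Alice is a knave.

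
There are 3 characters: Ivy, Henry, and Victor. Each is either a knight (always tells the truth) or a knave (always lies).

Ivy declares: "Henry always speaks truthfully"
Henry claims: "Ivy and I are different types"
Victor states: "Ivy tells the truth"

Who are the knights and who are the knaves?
Ivy is a knave.
Henry is a knave.
Victor is a knave.

Verification:
- Ivy (knave) says "Henry always speaks truthfully" - this is FALSE (a lie) because Henry is a knave.
- Henry (knave) says "Ivy and I are different types" - this is FALSE (a lie) because Henry is a knave and Ivy is a knave.
- Victor (knave) says "Ivy tells the truth" - this is FALSE (a lie) because Ivy is a knave.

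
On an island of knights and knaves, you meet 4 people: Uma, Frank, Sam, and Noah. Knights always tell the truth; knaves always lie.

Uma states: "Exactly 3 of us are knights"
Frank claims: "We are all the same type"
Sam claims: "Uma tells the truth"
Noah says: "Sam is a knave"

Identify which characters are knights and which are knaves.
Uma is a knave.
Frank is a knave.
Sam is a knave.
Noah is a knight.

Verification:
- Uma (knave) says "Exactly 3 of us are knights" - this is FALSE (a lie) because there are 1 knights.
- Frank (knave) says "We are all the same type" - this is FALSE (a lie) because Noah is a knight and Uma, Frank, and Sam are knaves.
- Sam (knave) says "Uma tells the truth" - this is FALSE (a lie) because Uma is a knave.
- Noah (knight) says "Sam is a knave" - this is TRUE because Sam is a knave.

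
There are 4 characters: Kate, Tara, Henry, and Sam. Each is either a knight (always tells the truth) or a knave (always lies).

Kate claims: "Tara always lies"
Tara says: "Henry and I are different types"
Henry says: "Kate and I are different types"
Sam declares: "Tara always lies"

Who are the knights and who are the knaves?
Kate is a knave.
Tara is a knight.
Henry is a knave.
Sam is a knave.

Verification:
- Kate (knave) says "Tara always lies" - this is FALSE (a lie) because Tara is a knight.
- Tara (knight) says "Henry and I are different types" - this is TRUE because Tara is a knight and Henry is a knave.
- Henry (knave) says "Kate and I are different types" - this is FALSE (a lie) because Henry is a knave and Kate is a knave.
- Sam (knave) says "Tara always lies" - this is FALSE (a lie) because Tara is a knight.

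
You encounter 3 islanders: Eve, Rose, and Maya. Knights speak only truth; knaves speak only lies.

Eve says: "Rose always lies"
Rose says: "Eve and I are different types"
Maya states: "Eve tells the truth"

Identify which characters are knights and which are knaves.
Eve is a knave.
Rose is a knight.
Maya is a knave.

Verification:
- Eve (knave) says "Rose always lies" - this is FALSE (a lie) because Rose is a knight.
- Rose (knight) says "Eve and I are different types" - this is TRUE because Rose is a knight and Eve is a knave.
- Maya (knave) says "Eve tells the truth" - this is FALSE (a lie) because Eve is a knave.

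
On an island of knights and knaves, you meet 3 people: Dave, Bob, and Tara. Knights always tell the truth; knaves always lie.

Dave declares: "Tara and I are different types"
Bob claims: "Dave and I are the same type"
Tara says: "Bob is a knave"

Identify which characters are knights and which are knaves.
Dave is a knight.
Bob is a knight.
Tara is a knave.

Verification:
- Dave (knight) says "Tara and I are different types" - this is TRUE because Dave is a knight and Tara is a knave.
- Bob (knight) says "Dave and I are the same type" - this is TRUE because Bob is a knight and Dave is a knight.
- Tara (knave) says "Bob is a knave" - this is FALSE (a lie) because Bob is a knight.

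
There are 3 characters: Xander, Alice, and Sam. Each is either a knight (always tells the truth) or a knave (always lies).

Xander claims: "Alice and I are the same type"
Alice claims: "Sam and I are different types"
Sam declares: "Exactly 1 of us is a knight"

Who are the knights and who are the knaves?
Xander is a knight.
Alice is a knight.
Sam is a knave.

Verification:
- Xander (knight) says "Alice and I are the same type" - this is TRUE because Xander is a knight and Alice is a knight.
- Alice (knight) says "Sam and I are different types" - this is TRUE because Alice is a knight and Sam is a knave.
- Sam (knave) says "Exactly 1 of us is a knight" - this is FALSE (a lie) because there are 2 knights.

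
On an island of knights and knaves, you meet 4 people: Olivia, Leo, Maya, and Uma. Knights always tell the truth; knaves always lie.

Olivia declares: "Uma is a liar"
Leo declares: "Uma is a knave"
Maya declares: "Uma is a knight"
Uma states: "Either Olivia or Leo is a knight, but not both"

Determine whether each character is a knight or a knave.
Olivia is a knight.
Leo is a knight.
Maya is a knave.
Uma is a knave.

Verification:
- Olivia (knight) says "Uma is a liar" - this is TRUE because Uma is a knave.
- Leo (knight) says "Uma is a knave" - this is TRUE because Uma is a knave.
- Maya (knave) says "Uma is a knight" - this is FALSE (a lie) because Uma is a knave.
- Uma (knave) says "Either Olivia or Leo is a knight, but not both" - this is FALSE (a lie) because Olivia is a knight and Leo is a knight.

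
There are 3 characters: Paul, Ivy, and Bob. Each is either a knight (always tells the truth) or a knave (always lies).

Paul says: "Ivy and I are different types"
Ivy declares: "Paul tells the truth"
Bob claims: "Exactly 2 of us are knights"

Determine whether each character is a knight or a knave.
Paul is a knave.
Ivy is a knave.
Bob is a knave.

Verification:
- Paul (knave) says "Ivy and I are different types" - this is FALSE (a lie) because Paul is a knave and Ivy is a knave.
- Ivy (knave) says "Paul tells the truth" - this is FALSE (a lie) because Paul is a knave.
- Bob (knave) says "Exactly 2 of us are knights" - this is FALSE (a lie) because there are 0 knights.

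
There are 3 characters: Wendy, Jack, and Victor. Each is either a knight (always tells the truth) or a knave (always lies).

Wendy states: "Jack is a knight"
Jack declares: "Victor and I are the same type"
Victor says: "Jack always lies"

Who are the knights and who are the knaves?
Wendy is a knave.
Jack is a knave.
Victor is a knight.

Verification:
- Wendy (knave) says "Jack is a knight" - this is FALSE (a lie) because Jack is a knave.
- Jack (knave) says "Victor and I are the same type" - this is FALSE (a lie) because Jack is a knave and Victor is a knight.
- Victor (knight) says "Jack always lies" - this is TRUE because Jack is a knave.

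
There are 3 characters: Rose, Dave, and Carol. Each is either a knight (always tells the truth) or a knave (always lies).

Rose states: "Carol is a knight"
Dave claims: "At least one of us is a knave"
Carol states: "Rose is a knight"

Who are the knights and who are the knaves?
Rose is a knave.
Dave is a knight.
Carol is a knave.

Verification:
- Rose (knave) says "Carol is a knight" - this is FALSE (a lie) because Carol is a knave.
- Dave (knight) says "At least one of us is a knave" - this is TRUE because Rose and Carol are knaves.
- Carol (knave) says "Rose is a knight" - this is FALSE (a lie) because Rose is a knave.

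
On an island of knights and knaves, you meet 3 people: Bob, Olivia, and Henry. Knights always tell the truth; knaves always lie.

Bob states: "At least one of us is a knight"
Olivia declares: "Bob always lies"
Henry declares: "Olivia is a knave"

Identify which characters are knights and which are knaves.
Bob is a knight.
Olivia is a knave.
Henry is a knight.

Verification:
- Bob (knight) says "At least one of us is a knight" - this is TRUE because Bob and Henry are knights.
- Olivia (knave) says "Bob always lies" - this is FALSE (a lie) because Bob is a knight.
- Henry (knight) says "Olivia is a knave" - this is TRUE because Olivia is a knave.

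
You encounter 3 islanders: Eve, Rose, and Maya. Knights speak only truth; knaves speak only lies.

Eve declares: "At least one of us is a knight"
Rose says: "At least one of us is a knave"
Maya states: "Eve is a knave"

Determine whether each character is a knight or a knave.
Eve is a knight.
Rose is a knight.
Maya is a knave.

Verification:
- Eve (knight) says "At least one of us is a knight" - this is TRUE because Eve and Rose are knights.
- Rose (knight) says "At least one of us is a knave" - this is TRUE because Maya is a knave.
- Maya (knave) says "Eve is a knave" - this is FALSE (a lie) because Eve is a knight.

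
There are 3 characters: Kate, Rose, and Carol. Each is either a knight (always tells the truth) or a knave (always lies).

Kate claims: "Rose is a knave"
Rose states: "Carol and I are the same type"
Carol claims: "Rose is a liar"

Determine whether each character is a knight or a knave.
Kate is a knight.
Rose is a knave.
Carol is a knight.

Verification:
- Kate (knight) says "Rose is a knave" - this is TRUE because Rose is a knave.
- Rose (knave) says "Carol and I are the same type" - this is FALSE (a lie) because Rose is a knave and Carol is a knight.
- Carol (knight) says "Rose is a liar" - this is TRUE because Rose is a knave.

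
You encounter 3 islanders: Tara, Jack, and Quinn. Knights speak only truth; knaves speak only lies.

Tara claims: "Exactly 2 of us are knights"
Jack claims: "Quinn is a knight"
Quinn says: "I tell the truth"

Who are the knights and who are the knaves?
Tara is a knave.
Jack is a knave.
Quinn is a knave.

Verification:
- Tara (knave) says "Exactly 2 of us are knights" - this is FALSE (a lie) because there are 0 knights.
- Jack (knave) says "Quinn is a knight" - this is FALSE (a lie) because Quinn is a knave.
- Quinn (knave) says "I tell the truth" - this is FALSE (a lie) because Quinn is a knave.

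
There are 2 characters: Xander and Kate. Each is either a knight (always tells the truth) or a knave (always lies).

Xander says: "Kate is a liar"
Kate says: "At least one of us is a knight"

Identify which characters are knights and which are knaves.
Xander is a knave.
Kate is a knight.

Verification:
- Xander (knave) says "Kate is a liar" - this is FALSE (a lie) because Kate is a knight.
- Kate (knight) says "At least one of us is a knight" - this is TRUE because Kate is a knight.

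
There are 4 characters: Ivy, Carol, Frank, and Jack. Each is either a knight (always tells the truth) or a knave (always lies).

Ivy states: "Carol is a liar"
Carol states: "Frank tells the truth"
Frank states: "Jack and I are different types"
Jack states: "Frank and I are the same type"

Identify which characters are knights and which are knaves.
Ivy is a knave.
Carol is a knight.
Frank is a knight.
Jack is a knave.

Verification:
- Ivy (knave) says "Carol is a liar" - this is FALSE (a lie) because Carol is a knight.
- Carol (knight) says "Frank tells the truth" - this is TRUE because Frank is a knight.
- Frank (knight) says "Jack and I are different types" - this is TRUE because Frank is a knight and Jack is a knave.
- Jack (knave) says "Frank and I are the same type" - this is FALSE (a lie) because Jack is a knave and Frank is a knight.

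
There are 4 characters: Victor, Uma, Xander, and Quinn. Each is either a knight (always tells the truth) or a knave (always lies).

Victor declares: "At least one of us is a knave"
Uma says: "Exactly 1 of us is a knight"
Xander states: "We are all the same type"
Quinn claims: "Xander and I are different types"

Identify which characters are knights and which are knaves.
Victor is a knight.
Uma is a knave.
Xander is a knave.
Quinn is a knight.

Verification:
- Victor (knight) says "At least one of us is a knave" - this is TRUE because Uma and Xander are knaves.
- Uma (knave) says "Exactly 1 of us is a knight" - this is FALSE (a lie) because there are 2 knights.
- Xander (knave) says "We are all the same type" - this is FALSE (a lie) because Victor and Quinn are knights and Uma and Xander are knaves.
- Quinn (knight) says "Xander and I are different types" - this is TRUE because Quinn is a knight and Xander is a knave.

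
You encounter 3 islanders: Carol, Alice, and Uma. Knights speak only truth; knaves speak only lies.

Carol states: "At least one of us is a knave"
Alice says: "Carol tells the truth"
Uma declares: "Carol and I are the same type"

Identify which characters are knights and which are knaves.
Carol is a knight.
Alice is a knight.
Uma is a knave.

Verification:
- Carol (knight) says "At least one of us is a knave" - this is TRUE because Uma is a knave.
- Alice (knight) says "Carol tells the truth" - this is TRUE because Carol is a knight.
- Uma (knave) says "Carol and I are the same type" - this is FALSE (a lie) because Uma is a knave and Carol is a knight.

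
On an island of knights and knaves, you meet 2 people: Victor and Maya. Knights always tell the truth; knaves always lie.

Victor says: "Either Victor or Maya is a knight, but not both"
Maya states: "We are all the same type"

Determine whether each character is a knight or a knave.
Victor is a knight.
Maya is a knave.

Verification:
- Victor (knight) says "Either Victor or Maya is a knight, but not both" - this is TRUE because Victor is a knight and Maya is a knave.
- Maya (knave) says "We are all the same type" - this is FALSE (a lie) because Victor is a knight and Maya is a knave.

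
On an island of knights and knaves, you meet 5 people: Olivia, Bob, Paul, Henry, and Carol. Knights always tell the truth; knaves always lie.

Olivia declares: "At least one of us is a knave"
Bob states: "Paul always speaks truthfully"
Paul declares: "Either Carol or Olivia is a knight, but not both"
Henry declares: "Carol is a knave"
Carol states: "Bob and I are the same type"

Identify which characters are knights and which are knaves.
Olivia is a knight.
Bob is a knight.
Paul is a knight.
Henry is a knight.
Carol is a knave.

Verification:
- Olivia (knight) says "At least one of us is a knave" - this is TRUE because Carol is a knave.
- Bob (knight) says "Paul always speaks truthfully" - this is TRUE because Paul is a knight.
- Paul (knight) says "Either Carol or Olivia is a knight, but not both" - this is TRUE because Carol is a knave and Olivia is a knight.
- Henry (knight) says "Carol is a knave" - this is TRUE because Carol is a knave.
- Carol (knave) says "Bob and I are the same type" - this is FALSE (a lie) because Carol is a knave and Bob is a knight.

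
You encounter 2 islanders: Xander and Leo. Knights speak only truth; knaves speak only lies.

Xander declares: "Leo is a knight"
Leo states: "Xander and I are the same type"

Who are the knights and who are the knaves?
Xander is a knight.
Leo is a knight.

Verification:
- Xander (knight) says "Leo is a knight" - this is TRUE because Leo is a knight.
- Leo (knight) says "Xander and I are the same type" - this is TRUE because Leo is a knight and Xander is a knight.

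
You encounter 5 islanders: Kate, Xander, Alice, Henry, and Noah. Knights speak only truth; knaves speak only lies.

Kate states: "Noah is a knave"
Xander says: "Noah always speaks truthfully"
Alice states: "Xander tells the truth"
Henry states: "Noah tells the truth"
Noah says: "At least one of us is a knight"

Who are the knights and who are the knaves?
Kate is a knave.
Xander is a knight.
Alice is a knight.
Henry is a knight.
Noah is a knight.

Verification:
- Kate (knave) says "Noah is a knave" - this is FALSE (a lie) because Noah is a knight.
- Xander (knight) says "Noah always speaks truthfully" - this is TRUE because Noah is a knight.
- Alice (knight) says "Xander tells the truth" - this is TRUE because Xander is a knight.
- Henry (knight) says "Noah tells the truth" - this is TRUE because Noah is a knight.
- Noah (knight) says "At least one of us is a knight" - this is TRUE because Xander, Alice, Henry, and Noah are knights.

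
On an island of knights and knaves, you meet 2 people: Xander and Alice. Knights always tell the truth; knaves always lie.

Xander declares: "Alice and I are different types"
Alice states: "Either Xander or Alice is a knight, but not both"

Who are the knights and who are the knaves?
Xander is a knave.
Alice is a knave.

Verification:
- Xander (knave) says "Alice and I are different types" - this is FALSE (a lie) because Xander is a knave and Alice is a knave.
- Alice (knave) says "Either Xander or Alice is a knight, but not both" - this is FALSE (a lie) because Xander is a knave and Alice is a knave.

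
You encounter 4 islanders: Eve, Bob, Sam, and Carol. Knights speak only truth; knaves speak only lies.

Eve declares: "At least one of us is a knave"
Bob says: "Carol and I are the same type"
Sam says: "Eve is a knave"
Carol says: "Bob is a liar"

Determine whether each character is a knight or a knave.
Eve is a knight.
Bob is a knave.
Sam is a knave.
Carol is a knight.

Verification:
- Eve (knight) says "At least one of us is a knave" - this is TRUE because Bob and Sam are knaves.
- Bob (knave) says "Carol and I are the same type" - this is FALSE (a lie) because Bob is a knave and Carol is a knight.
- Sam (knave) says "Eve is a knave" - this is FALSE (a lie) because Eve is a knight.
- Carol (knight) says "Bob is a liar" - this is TRUE because Bob is a knave.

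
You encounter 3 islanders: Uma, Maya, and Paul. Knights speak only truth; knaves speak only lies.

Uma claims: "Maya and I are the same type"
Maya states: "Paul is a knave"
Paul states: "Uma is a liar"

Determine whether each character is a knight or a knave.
Uma is a knight.
Maya is a knight.
Paul is a knave.

Verification:
- Uma (knight) says "Maya and I are the same type" - this is TRUE because Uma is a knight and Maya is a knight.
- Maya (knight) says "Paul is a knave" - this is TRUE because Paul is a knave.
- Paul (knave) says "Uma is a liar" - this is FALSE (a lie) because Uma is a knight.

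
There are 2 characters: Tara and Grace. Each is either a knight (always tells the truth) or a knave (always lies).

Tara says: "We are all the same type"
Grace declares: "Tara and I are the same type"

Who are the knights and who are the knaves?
Tara is a knight.
Grace is a knight.

Verification:
- Tara (knight) says "We are all the same type" - this is TRUE because Tara and Grace are knights.
- Grace (knight) says "Tara and I are the same type" - this is TRUE because Grace is a knight and Tara is a knight.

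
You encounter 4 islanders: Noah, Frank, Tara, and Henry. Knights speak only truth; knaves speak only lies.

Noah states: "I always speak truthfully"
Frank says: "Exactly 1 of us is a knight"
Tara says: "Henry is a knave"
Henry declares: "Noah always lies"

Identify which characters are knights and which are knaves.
Noah is a knight.
Frank is a knave.
Tara is a knight.
Henry is a knave.

Verification:
- Noah (knight) says "I always speak truthfully" - this is TRUE because Noah is a knight.
- Frank (knave) says "Exactly 1 of us is a knight" - this is FALSE (a lie) because there are 2 knights.
- Tara (knight) says "Henry is a knave" - this is TRUE because Henry is a knave.
- Henry (knave) says "Noah always lies" - this is FALSE (a lie) because Noah is a knight.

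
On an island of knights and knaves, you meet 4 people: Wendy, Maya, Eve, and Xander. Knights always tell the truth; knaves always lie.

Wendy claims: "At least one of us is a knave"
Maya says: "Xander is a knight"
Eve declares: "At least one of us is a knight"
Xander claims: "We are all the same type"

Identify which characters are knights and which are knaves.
Wendy is a knight.
Maya is a knave.
Eve is a knight.
Xander is a knave.

Verification:
- Wendy (knight) says "At least one of us is a knave" - this is TRUE because Maya and Xander are knaves.
- Maya (knave) says "Xander is a knight" - this is FALSE (a lie) because Xander is a knave.
- Eve (knight) says "At least one of us is a knight" - this is TRUE because Wendy and Eve are knights.
- Xander (knave) says "We are all the same type" - this is FALSE (a lie) because Wendy and Eve are knights and Maya and Xander are knaves.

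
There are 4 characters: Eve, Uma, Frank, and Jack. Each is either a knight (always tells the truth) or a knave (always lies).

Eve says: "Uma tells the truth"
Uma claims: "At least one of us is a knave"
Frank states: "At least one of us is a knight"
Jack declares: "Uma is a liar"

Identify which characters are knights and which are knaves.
Eve is a knight.
Uma is a knight.
Frank is a knight.
Jack is a knave.

Verification:
- Eve (knight) says "Uma tells the truth" - this is TRUE because Uma is a knight.
- Uma (knight) says "At least one of us is a knave" - this is TRUE because Jack is a knave.
- Frank (knight) says "At least one of us is a knight" - this is TRUE because Eve, Uma, and Frank are knights.
- Jack (knave) says "Uma is a liar" - this is FALSE (a lie) because Uma is a knight.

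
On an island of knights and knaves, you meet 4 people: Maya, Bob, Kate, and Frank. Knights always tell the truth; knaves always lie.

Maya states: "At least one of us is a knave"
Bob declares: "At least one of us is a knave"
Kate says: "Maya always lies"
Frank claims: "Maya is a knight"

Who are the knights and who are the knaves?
Maya is a knight.
Bob is a knight.
Kate is a knave.
Frank is a knight.

Verification:
- Maya (knight) says "At least one of us is a knave" - this is TRUE because Kate is a knave.
- Bob (knight) says "At least one of us is a knave" - this is TRUE because Kate is a knave.
- Kate (knave) says "Maya always lies" - this is FALSE (a lie) because Maya is a knight.
- Frank (knight) says "Maya is a knight" - this is TRUE because Maya is a knight.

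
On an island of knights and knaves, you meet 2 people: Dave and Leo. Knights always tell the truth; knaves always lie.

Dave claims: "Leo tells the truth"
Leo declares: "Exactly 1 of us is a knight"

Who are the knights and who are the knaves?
Dave is a knave.
Leo is a knave.

Verification:
- Dave (knave) says "Leo tells the truth" - this is FALSE (a lie) because Leo is a knave.
- Leo (knave) says "Exactly 1 of us is a knight" - this is FALSE (a lie) because there are 0 knights.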